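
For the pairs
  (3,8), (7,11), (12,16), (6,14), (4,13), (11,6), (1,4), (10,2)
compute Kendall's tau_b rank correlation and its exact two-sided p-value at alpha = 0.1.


Step 1: Enumerate the 28 unordered pairs (i,j) with i<j and classify each by sign(x_j-x_i) * sign(y_j-y_i).
  (1,2):dx=+4,dy=+3->C; (1,3):dx=+9,dy=+8->C; (1,4):dx=+3,dy=+6->C; (1,5):dx=+1,dy=+5->C
  (1,6):dx=+8,dy=-2->D; (1,7):dx=-2,dy=-4->C; (1,8):dx=+7,dy=-6->D; (2,3):dx=+5,dy=+5->C
  (2,4):dx=-1,dy=+3->D; (2,5):dx=-3,dy=+2->D; (2,6):dx=+4,dy=-5->D; (2,7):dx=-6,dy=-7->C
  (2,8):dx=+3,dy=-9->D; (3,4):dx=-6,dy=-2->C; (3,5):dx=-8,dy=-3->C; (3,6):dx=-1,dy=-10->C
  (3,7):dx=-11,dy=-12->C; (3,8):dx=-2,dy=-14->C; (4,5):dx=-2,dy=-1->C; (4,6):dx=+5,dy=-8->D
  (4,7):dx=-5,dy=-10->C; (4,8):dx=+4,dy=-12->D; (5,6):dx=+7,dy=-7->D; (5,7):dx=-3,dy=-9->C
  (5,8):dx=+6,dy=-11->D; (6,7):dx=-10,dy=-2->C; (6,8):dx=-1,dy=-4->C; (7,8):dx=+9,dy=-2->D
Step 2: C = 17, D = 11, total pairs = 28.
Step 3: tau = (C - D)/(n(n-1)/2) = (17 - 11)/28 = 0.214286.
Step 4: Exact two-sided p-value (enumerate n! = 40320 permutations of y under H0): p = 0.548413.
Step 5: alpha = 0.1. fail to reject H0.

tau_b = 0.2143 (C=17, D=11), p = 0.548413, fail to reject H0.


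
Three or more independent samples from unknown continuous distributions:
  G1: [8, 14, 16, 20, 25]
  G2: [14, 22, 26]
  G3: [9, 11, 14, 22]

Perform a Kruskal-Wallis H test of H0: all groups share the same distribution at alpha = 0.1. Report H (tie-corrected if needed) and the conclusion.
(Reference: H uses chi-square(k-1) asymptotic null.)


Step 1: Combine all N = 12 observations and assign midranks.
sorted (value, group, rank): (8,G1,1), (9,G3,2), (11,G3,3), (14,G1,5), (14,G2,5), (14,G3,5), (16,G1,7), (20,G1,8), (22,G2,9.5), (22,G3,9.5), (25,G1,11), (26,G2,12)
Step 2: Sum ranks within each group.
R_1 = 32 (n_1 = 5)
R_2 = 26.5 (n_2 = 3)
R_3 = 19.5 (n_3 = 4)
Step 3: H = 12/(N(N+1)) * sum(R_i^2/n_i) - 3(N+1)
     = 12/(12*13) * (32^2/5 + 26.5^2/3 + 19.5^2/4) - 3*13
     = 0.076923 * 533.946 - 39
     = 2.072756.
Step 4: Ties present; correction factor C = 1 - 30/(12^3 - 12) = 0.982517. Corrected H = 2.072756 / 0.982517 = 2.109638.
Step 5: Under H0, H ~ chi^2(2); p-value = 0.348255.
Step 6: alpha = 0.1. fail to reject H0.

H = 2.1096, df = 2, p = 0.348255, fail to reject H0.


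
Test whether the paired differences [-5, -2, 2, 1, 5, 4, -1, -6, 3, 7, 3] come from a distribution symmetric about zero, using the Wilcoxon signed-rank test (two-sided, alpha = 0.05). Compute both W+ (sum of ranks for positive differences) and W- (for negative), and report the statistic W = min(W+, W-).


Step 1: Drop any zero differences (none here) and take |d_i|.
|d| = [5, 2, 2, 1, 5, 4, 1, 6, 3, 7, 3]
Step 2: Midrank |d_i| (ties get averaged ranks).
ranks: |5|->8.5, |2|->3.5, |2|->3.5, |1|->1.5, |5|->8.5, |4|->7, |1|->1.5, |6|->10, |3|->5.5, |7|->11, |3|->5.5
Step 3: Attach original signs; sum ranks with positive sign and with negative sign.
W+ = 3.5 + 1.5 + 8.5 + 7 + 5.5 + 11 + 5.5 = 42.5
W- = 8.5 + 3.5 + 1.5 + 10 = 23.5
(Check: W+ + W- = 66 should equal n(n+1)/2 = 66.)
Step 4: Test statistic W = min(W+, W-) = 23.5.
Step 5: Ties in |d|, so use the tie-corrected normal approximation.
        E[W] = n(n+1)/4 = 11*12/4 = 33.
        Tie groups: |d|=1 (t=2), |d|=2 (t=2), |d|=3 (t=2), |d|=5 (t=2); sum(t^3 - t) = 24.
        Var[W] = n(n+1)(2n+1)/24 - sum(t^3-t)/48 = 3036/24 - 24/48 = 126.
        z = (W - E[W]) / sqrt(Var[W]) = (23.5 - 33) / 11.2250 = -0.8463.
        Two-sided p = 2*Phi(z) = 0.397370.
Step 6: alpha = 0.05. fail to reject H0.

W+ = 42.5, W- = 23.5, W = min = 23.5, p = 0.397370, fail to reject H0.


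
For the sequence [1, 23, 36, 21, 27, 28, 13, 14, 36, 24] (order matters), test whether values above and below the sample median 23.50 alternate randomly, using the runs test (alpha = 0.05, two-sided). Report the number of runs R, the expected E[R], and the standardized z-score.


Step 1: Compute median = 23.50; label A = above, B = below.
Labels in order: BBABAABBAA  (n_A = 5, n_B = 5)
Step 2: Count runs R = 6.
Step 3: Under H0 (random ordering), E[R] = 2*n_A*n_B/(n_A+n_B) + 1 = 2*5*5/10 + 1 = 6.0000.
        Var[R] = 2*n_A*n_B*(2*n_A*n_B - n_A - n_B) / ((n_A+n_B)^2 * (n_A+n_B-1)) = 2000/900 = 2.2222.
        SD[R] = 1.4907.
Step 4: R = E[R], so z = 0 with no continuity correction.
Step 5: Two-sided p-value via normal approximation = 2*(1 - Phi(|z|)) = 1.000000.
Step 6: alpha = 0.05. fail to reject H0.

R = 6, z = 0.0000, p = 1.000000, fail to reject H0.


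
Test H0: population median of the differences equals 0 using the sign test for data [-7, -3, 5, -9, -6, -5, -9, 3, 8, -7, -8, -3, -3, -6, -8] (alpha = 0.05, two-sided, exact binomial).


Step 1: Discard zero differences. Original n = 15; n_eff = number of nonzero differences = 15.
Nonzero differences (with sign): -7, -3, +5, -9, -6, -5, -9, +3, +8, -7, -8, -3, -3, -6, -8
Step 2: Count signs: positive = 3, negative = 12.
Step 3: Under H0: P(positive) = 0.5, so the number of positives S ~ Bin(15, 0.5).
Step 4: Two-sided exact p-value = sum of Bin(15,0.5) probabilities at or below the observed probability = 0.035156.
Step 5: alpha = 0.05. reject H0.

n_eff = 15, pos = 3, neg = 12, p = 0.035156, reject H0.


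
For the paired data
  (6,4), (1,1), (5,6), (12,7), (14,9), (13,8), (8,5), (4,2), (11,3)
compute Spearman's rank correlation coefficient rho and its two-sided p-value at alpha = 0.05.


Step 1: Rank x and y separately (midranks; no ties here).
rank(x): 6->4, 1->1, 5->3, 12->7, 14->9, 13->8, 8->5, 4->2, 11->6
rank(y): 4->4, 1->1, 6->6, 7->7, 9->9, 8->8, 5->5, 2->2, 3->3
Step 2: d_i = R_x(i) - R_y(i); compute d_i^2.
  (4-4)^2=0, (1-1)^2=0, (3-6)^2=9, (7-7)^2=0, (9-9)^2=0, (8-8)^2=0, (5-5)^2=0, (2-2)^2=0, (6-3)^2=9
sum(d^2) = 18.
Step 3: rho = 1 - 6*18 / (9*(9^2 - 1)) = 1 - 108/720 = 0.850000.
Step 4: Under H0, t = rho * sqrt((n-2)/(1-rho^2)) = 4.2691 ~ t(7).
Step 5: Two-sided p-value from the t-distribution with 7 df = 0.003705.
Step 6: alpha = 0.05. reject H0.

rho = 0.8500, p = 0.003705, reject H0 at alpha = 0.05.


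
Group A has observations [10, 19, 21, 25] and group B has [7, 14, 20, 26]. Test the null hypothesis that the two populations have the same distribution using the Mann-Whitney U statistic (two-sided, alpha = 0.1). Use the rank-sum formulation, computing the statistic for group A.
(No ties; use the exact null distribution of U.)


Step 1: Combine and sort all 8 observations; assign midranks.
sorted (value, group): (7,Y), (10,X), (14,Y), (19,X), (20,Y), (21,X), (25,X), (26,Y)
ranks: 7->1, 10->2, 14->3, 19->4, 20->5, 21->6, 25->7, 26->8
Step 2: Rank sum for X: R1 = 2 + 4 + 6 + 7 = 19.
Step 3: U_X = R1 - n1(n1+1)/2 = 19 - 4*5/2 = 19 - 10 = 9.
       U_Y = n1*n2 - U_X = 16 - 9 = 7.
Step 4: No ties, so the exact null distribution of U (based on enumerating the C(8,4) = 70 equally likely rank assignments) gives the two-sided p-value.
Step 5: p-value = 0.885714; compare to alpha = 0.1. fail to reject H0.

U_X = 9, p = 0.885714, fail to reject H0 at alpha = 0.1.


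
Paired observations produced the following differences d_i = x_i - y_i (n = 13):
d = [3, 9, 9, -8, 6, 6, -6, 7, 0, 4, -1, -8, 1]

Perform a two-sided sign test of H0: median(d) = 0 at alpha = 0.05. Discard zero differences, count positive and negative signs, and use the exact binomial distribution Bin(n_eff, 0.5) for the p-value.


Step 1: Discard zero differences. Original n = 13; n_eff = number of nonzero differences = 12.
Nonzero differences (with sign): +3, +9, +9, -8, +6, +6, -6, +7, +4, -1, -8, +1
Step 2: Count signs: positive = 8, negative = 4.
Step 3: Under H0: P(positive) = 0.5, so the number of positives S ~ Bin(12, 0.5).
Step 4: Two-sided exact p-value = sum of Bin(12,0.5) probabilities at or below the observed probability = 0.387695.
Step 5: alpha = 0.05. fail to reject H0.

n_eff = 12, pos = 8, neg = 4, p = 0.387695, fail to reject H0.


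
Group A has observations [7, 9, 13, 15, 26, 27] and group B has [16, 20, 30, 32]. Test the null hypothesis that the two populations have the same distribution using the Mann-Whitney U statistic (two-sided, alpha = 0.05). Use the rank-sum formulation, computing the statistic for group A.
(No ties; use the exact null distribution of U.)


Step 1: Combine and sort all 10 observations; assign midranks.
sorted (value, group): (7,X), (9,X), (13,X), (15,X), (16,Y), (20,Y), (26,X), (27,X), (30,Y), (32,Y)
ranks: 7->1, 9->2, 13->3, 15->4, 16->5, 20->6, 26->7, 27->8, 30->9, 32->10
Step 2: Rank sum for X: R1 = 1 + 2 + 3 + 4 + 7 + 8 = 25.
Step 3: U_X = R1 - n1(n1+1)/2 = 25 - 6*7/2 = 25 - 21 = 4.
       U_Y = n1*n2 - U_X = 24 - 4 = 20.
Step 4: No ties, so the exact null distribution of U (based on enumerating the C(10,6) = 210 equally likely rank assignments) gives the two-sided p-value.
Step 5: p-value = 0.114286; compare to alpha = 0.05. fail to reject H0.

U_X = 4, p = 0.114286, fail to reject H0 at alpha = 0.05.


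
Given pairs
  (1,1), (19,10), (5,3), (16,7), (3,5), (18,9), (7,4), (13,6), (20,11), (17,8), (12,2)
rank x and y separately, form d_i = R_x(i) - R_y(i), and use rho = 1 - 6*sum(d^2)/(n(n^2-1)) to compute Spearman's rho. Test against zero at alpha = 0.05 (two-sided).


Step 1: Rank x and y separately (midranks; no ties here).
rank(x): 1->1, 19->10, 5->3, 16->7, 3->2, 18->9, 7->4, 13->6, 20->11, 17->8, 12->5
rank(y): 1->1, 10->10, 3->3, 7->7, 5->5, 9->9, 4->4, 6->6, 11->11, 8->8, 2->2
Step 2: d_i = R_x(i) - R_y(i); compute d_i^2.
  (1-1)^2=0, (10-10)^2=0, (3-3)^2=0, (7-7)^2=0, (2-5)^2=9, (9-9)^2=0, (4-4)^2=0, (6-6)^2=0, (11-11)^2=0, (8-8)^2=0, (5-2)^2=9
sum(d^2) = 18.
Step 3: rho = 1 - 6*18 / (11*(11^2 - 1)) = 1 - 108/1320 = 0.918182.
Step 4: Under H0, t = rho * sqrt((n-2)/(1-rho^2)) = 6.9531 ~ t(9).
Step 5: Two-sided p-value from the t-distribution with 9 df = 0.000067.
Step 6: alpha = 0.05. reject H0.

rho = 0.9182, p = 0.000067, reject H0 at alpha = 0.05.


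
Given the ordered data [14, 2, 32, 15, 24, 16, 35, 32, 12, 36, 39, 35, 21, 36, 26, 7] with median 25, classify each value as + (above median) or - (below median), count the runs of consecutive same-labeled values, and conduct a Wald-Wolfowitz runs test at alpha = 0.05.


Step 1: Compute median = 25; label A = above, B = below.
Labels in order: BBABBBAABAAABAAB  (n_A = 8, n_B = 8)
Step 2: Count runs R = 9.
Step 3: Under H0 (random ordering), E[R] = 2*n_A*n_B/(n_A+n_B) + 1 = 2*8*8/16 + 1 = 9.0000.
        Var[R] = 2*n_A*n_B*(2*n_A*n_B - n_A - n_B) / ((n_A+n_B)^2 * (n_A+n_B-1)) = 14336/3840 = 3.7333.
        SD[R] = 1.9322.
Step 4: R = E[R], so z = 0 with no continuity correction.
Step 5: Two-sided p-value via normal approximation = 2*(1 - Phi(|z|)) = 1.000000.
Step 6: alpha = 0.05. fail to reject H0.

R = 9, z = 0.0000, p = 1.000000, fail to reject H0.


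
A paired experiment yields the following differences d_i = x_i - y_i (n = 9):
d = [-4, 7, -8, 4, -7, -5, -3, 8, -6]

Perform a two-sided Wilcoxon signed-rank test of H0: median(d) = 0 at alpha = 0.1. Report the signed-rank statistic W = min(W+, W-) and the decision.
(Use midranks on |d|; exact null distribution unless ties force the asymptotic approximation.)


Step 1: Drop any zero differences (none here) and take |d_i|.
|d| = [4, 7, 8, 4, 7, 5, 3, 8, 6]
Step 2: Midrank |d_i| (ties get averaged ranks).
ranks: |4|->2.5, |7|->6.5, |8|->8.5, |4|->2.5, |7|->6.5, |5|->4, |3|->1, |8|->8.5, |6|->5
Step 3: Attach original signs; sum ranks with positive sign and with negative sign.
W+ = 6.5 + 2.5 + 8.5 = 17.5
W- = 2.5 + 8.5 + 6.5 + 4 + 1 + 5 = 27.5
(Check: W+ + W- = 45 should equal n(n+1)/2 = 45.)
Step 4: Test statistic W = min(W+, W-) = 17.5.
Step 5: Ties in |d|, so use the tie-corrected normal approximation.
        E[W] = n(n+1)/4 = 9*10/4 = 22.5.
        Tie groups: |d|=4 (t=2), |d|=7 (t=2), |d|=8 (t=2); sum(t^3 - t) = 18.
        Var[W] = n(n+1)(2n+1)/24 - sum(t^3-t)/48 = 1710/24 - 18/48 = 70.875.
        z = (W - E[W]) / sqrt(Var[W]) = (17.5 - 22.5) / 8.4187 = -0.5939.
        Two-sided p = 2*Phi(z) = 0.552570.
Step 6: alpha = 0.1. fail to reject H0.

W+ = 17.5, W- = 27.5, W = min = 17.5, p = 0.552570, fail to reject H0.


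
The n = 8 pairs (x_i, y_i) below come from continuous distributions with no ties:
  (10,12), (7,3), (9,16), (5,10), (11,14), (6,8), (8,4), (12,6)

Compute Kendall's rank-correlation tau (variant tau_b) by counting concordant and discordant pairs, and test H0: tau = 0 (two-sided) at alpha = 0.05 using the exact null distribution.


Step 1: Enumerate the 28 unordered pairs (i,j) with i<j and classify each by sign(x_j-x_i) * sign(y_j-y_i).
  (1,2):dx=-3,dy=-9->C; (1,3):dx=-1,dy=+4->D; (1,4):dx=-5,dy=-2->C; (1,5):dx=+1,dy=+2->C
  (1,6):dx=-4,dy=-4->C; (1,7):dx=-2,dy=-8->C; (1,8):dx=+2,dy=-6->D; (2,3):dx=+2,dy=+13->C
  (2,4):dx=-2,dy=+7->D; (2,5):dx=+4,dy=+11->C; (2,6):dx=-1,dy=+5->D; (2,7):dx=+1,dy=+1->C
  (2,8):dx=+5,dy=+3->C; (3,4):dx=-4,dy=-6->C; (3,5):dx=+2,dy=-2->D; (3,6):dx=-3,dy=-8->C
  (3,7):dx=-1,dy=-12->C; (3,8):dx=+3,dy=-10->D; (4,5):dx=+6,dy=+4->C; (4,6):dx=+1,dy=-2->D
  (4,7):dx=+3,dy=-6->D; (4,8):dx=+7,dy=-4->D; (5,6):dx=-5,dy=-6->C; (5,7):dx=-3,dy=-10->C
  (5,8):dx=+1,dy=-8->D; (6,7):dx=+2,dy=-4->D; (6,8):dx=+6,dy=-2->D; (7,8):dx=+4,dy=+2->C
Step 2: C = 16, D = 12, total pairs = 28.
Step 3: tau = (C - D)/(n(n-1)/2) = (16 - 12)/28 = 0.142857.
Step 4: Exact two-sided p-value (enumerate n! = 40320 permutations of y under H0): p = 0.719544.
Step 5: alpha = 0.05. fail to reject H0.

tau_b = 0.1429 (C=16, D=12), p = 0.719544, fail to reject H0.


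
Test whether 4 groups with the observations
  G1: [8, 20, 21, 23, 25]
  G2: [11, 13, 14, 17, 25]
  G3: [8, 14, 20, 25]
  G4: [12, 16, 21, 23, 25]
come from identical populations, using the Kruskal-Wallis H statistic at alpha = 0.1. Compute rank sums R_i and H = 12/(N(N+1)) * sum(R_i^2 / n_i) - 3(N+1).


Step 1: Combine all N = 19 observations and assign midranks.
sorted (value, group, rank): (8,G1,1.5), (8,G3,1.5), (11,G2,3), (12,G4,4), (13,G2,5), (14,G2,6.5), (14,G3,6.5), (16,G4,8), (17,G2,9), (20,G1,10.5), (20,G3,10.5), (21,G1,12.5), (21,G4,12.5), (23,G1,14.5), (23,G4,14.5), (25,G1,17.5), (25,G2,17.5), (25,G3,17.5), (25,G4,17.5)
Step 2: Sum ranks within each group.
R_1 = 56.5 (n_1 = 5)
R_2 = 41 (n_2 = 5)
R_3 = 36 (n_3 = 4)
R_4 = 56.5 (n_4 = 5)
Step 3: H = 12/(N(N+1)) * sum(R_i^2/n_i) - 3(N+1)
     = 12/(19*20) * (56.5^2/5 + 41^2/5 + 36^2/4 + 56.5^2/5) - 3*20
     = 0.031579 * 1937.1 - 60
     = 1.171579.
Step 4: Ties present; correction factor C = 1 - 90/(19^3 - 19) = 0.986842. Corrected H = 1.171579 / 0.986842 = 1.187200.
Step 5: Under H0, H ~ chi^2(3); p-value = 0.756076.
Step 6: alpha = 0.1. fail to reject H0.

H = 1.1872, df = 3, p = 0.756076, fail to reject H0.


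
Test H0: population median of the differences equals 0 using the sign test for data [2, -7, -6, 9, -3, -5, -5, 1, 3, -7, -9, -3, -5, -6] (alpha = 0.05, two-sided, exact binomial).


Step 1: Discard zero differences. Original n = 14; n_eff = number of nonzero differences = 14.
Nonzero differences (with sign): +2, -7, -6, +9, -3, -5, -5, +1, +3, -7, -9, -3, -5, -6
Step 2: Count signs: positive = 4, negative = 10.
Step 3: Under H0: P(positive) = 0.5, so the number of positives S ~ Bin(14, 0.5).
Step 4: Two-sided exact p-value = sum of Bin(14,0.5) probabilities at or below the observed probability = 0.179565.
Step 5: alpha = 0.05. fail to reject H0.

n_eff = 14, pos = 4, neg = 10, p = 0.179565, fail to reject H0.


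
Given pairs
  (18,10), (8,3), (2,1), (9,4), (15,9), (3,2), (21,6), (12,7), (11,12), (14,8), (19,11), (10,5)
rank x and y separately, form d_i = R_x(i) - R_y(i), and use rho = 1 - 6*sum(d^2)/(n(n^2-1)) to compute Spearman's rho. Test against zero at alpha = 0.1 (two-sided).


Step 1: Rank x and y separately (midranks; no ties here).
rank(x): 18->10, 8->3, 2->1, 9->4, 15->9, 3->2, 21->12, 12->7, 11->6, 14->8, 19->11, 10->5
rank(y): 10->10, 3->3, 1->1, 4->4, 9->9, 2->2, 6->6, 7->7, 12->12, 8->8, 11->11, 5->5
Step 2: d_i = R_x(i) - R_y(i); compute d_i^2.
  (10-10)^2=0, (3-3)^2=0, (1-1)^2=0, (4-4)^2=0, (9-9)^2=0, (2-2)^2=0, (12-6)^2=36, (7-7)^2=0, (6-12)^2=36, (8-8)^2=0, (11-11)^2=0, (5-5)^2=0
sum(d^2) = 72.
Step 3: rho = 1 - 6*72 / (12*(12^2 - 1)) = 1 - 432/1716 = 0.748252.
Step 4: Under H0, t = rho * sqrt((n-2)/(1-rho^2)) = 3.5667 ~ t(10).
Step 5: Two-sided p-value from the t-distribution with 10 df = 0.005124.
Step 6: alpha = 0.1. reject H0.

rho = 0.7483, p = 0.005124, reject H0 at alpha = 0.1.


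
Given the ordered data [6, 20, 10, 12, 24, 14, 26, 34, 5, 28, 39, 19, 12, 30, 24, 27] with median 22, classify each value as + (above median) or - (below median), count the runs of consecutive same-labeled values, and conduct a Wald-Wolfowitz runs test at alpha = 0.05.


Step 1: Compute median = 22; label A = above, B = below.
Labels in order: BBBBABAABAABBAAA  (n_A = 8, n_B = 8)
Step 2: Count runs R = 8.
Step 3: Under H0 (random ordering), E[R] = 2*n_A*n_B/(n_A+n_B) + 1 = 2*8*8/16 + 1 = 9.0000.
        Var[R] = 2*n_A*n_B*(2*n_A*n_B - n_A - n_B) / ((n_A+n_B)^2 * (n_A+n_B-1)) = 14336/3840 = 3.7333.
        SD[R] = 1.9322.
Step 4: Continuity-corrected z = (R + 0.5 - E[R]) / SD[R] = (8 + 0.5 - 9.0000) / 1.9322 = -0.2588.
Step 5: Two-sided p-value via normal approximation = 2*(1 - Phi(|z|)) = 0.795809.
Step 6: alpha = 0.05. fail to reject H0.

R = 8, z = -0.2588, p = 0.795809, fail to reject H0.


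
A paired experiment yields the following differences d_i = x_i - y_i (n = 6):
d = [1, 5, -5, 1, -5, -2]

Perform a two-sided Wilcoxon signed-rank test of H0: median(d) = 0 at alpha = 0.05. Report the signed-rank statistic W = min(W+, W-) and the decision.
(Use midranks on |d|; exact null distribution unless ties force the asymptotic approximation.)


Step 1: Drop any zero differences (none here) and take |d_i|.
|d| = [1, 5, 5, 1, 5, 2]
Step 2: Midrank |d_i| (ties get averaged ranks).
ranks: |1|->1.5, |5|->5, |5|->5, |1|->1.5, |5|->5, |2|->3
Step 3: Attach original signs; sum ranks with positive sign and with negative sign.
W+ = 1.5 + 5 + 1.5 = 8
W- = 5 + 5 + 3 = 13
(Check: W+ + W- = 21 should equal n(n+1)/2 = 21.)
Step 4: Test statistic W = min(W+, W-) = 8.
Step 5: Ties in |d|, so use the tie-corrected normal approximation.
        E[W] = n(n+1)/4 = 6*7/4 = 10.5.
        Tie groups: |d|=1 (t=2), |d|=5 (t=3); sum(t^3 - t) = 30.
        Var[W] = n(n+1)(2n+1)/24 - sum(t^3-t)/48 = 546/24 - 30/48 = 22.125.
        z = (W - E[W]) / sqrt(Var[W]) = (8 - 10.5) / 4.7037 = -0.5315.
        Two-sided p = 2*Phi(z) = 0.595076.
Step 6: alpha = 0.05. fail to reject H0.

W+ = 8, W- = 13, W = min = 8, p = 0.595076, fail to reject H0.


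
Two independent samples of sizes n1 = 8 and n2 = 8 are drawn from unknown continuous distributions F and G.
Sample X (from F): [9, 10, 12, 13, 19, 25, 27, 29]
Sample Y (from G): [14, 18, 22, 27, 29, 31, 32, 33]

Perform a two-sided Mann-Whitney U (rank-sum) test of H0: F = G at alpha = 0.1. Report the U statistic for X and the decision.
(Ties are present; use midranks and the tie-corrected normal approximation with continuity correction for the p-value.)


Step 1: Combine and sort all 16 observations; assign midranks.
sorted (value, group): (9,X), (10,X), (12,X), (13,X), (14,Y), (18,Y), (19,X), (22,Y), (25,X), (27,X), (27,Y), (29,X), (29,Y), (31,Y), (32,Y), (33,Y)
ranks: 9->1, 10->2, 12->3, 13->4, 14->5, 18->6, 19->7, 22->8, 25->9, 27->10.5, 27->10.5, 29->12.5, 29->12.5, 31->14, 32->15, 33->16
Step 2: Rank sum for X: R1 = 1 + 2 + 3 + 4 + 7 + 9 + 10.5 + 12.5 = 49.
Step 3: U_X = R1 - n1(n1+1)/2 = 49 - 8*9/2 = 49 - 36 = 13.
       U_Y = n1*n2 - U_X = 64 - 13 = 51.
Step 4: Ties are present, so use the tie-corrected normal approximation (with continuity correction) for the p-value.
Step 5: p-value = 0.051685; compare to alpha = 0.1. reject H0.

U_X = 13, p = 0.051685, reject H0 at alpha = 0.1.


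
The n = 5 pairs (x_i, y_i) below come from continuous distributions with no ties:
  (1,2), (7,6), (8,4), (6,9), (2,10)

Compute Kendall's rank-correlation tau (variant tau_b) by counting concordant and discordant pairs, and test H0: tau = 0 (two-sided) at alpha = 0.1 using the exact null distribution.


Step 1: Enumerate the 10 unordered pairs (i,j) with i<j and classify each by sign(x_j-x_i) * sign(y_j-y_i).
  (1,2):dx=+6,dy=+4->C; (1,3):dx=+7,dy=+2->C; (1,4):dx=+5,dy=+7->C; (1,5):dx=+1,dy=+8->C
  (2,3):dx=+1,dy=-2->D; (2,4):dx=-1,dy=+3->D; (2,5):dx=-5,dy=+4->D; (3,4):dx=-2,dy=+5->D
  (3,5):dx=-6,dy=+6->D; (4,5):dx=-4,dy=+1->D
Step 2: C = 4, D = 6, total pairs = 10.
Step 3: tau = (C - D)/(n(n-1)/2) = (4 - 6)/10 = -0.200000.
Step 4: Exact two-sided p-value (enumerate n! = 120 permutations of y under H0): p = 0.816667.
Step 5: alpha = 0.1. fail to reject H0.

tau_b = -0.2000 (C=4, D=6), p = 0.816667, fail to reject H0.


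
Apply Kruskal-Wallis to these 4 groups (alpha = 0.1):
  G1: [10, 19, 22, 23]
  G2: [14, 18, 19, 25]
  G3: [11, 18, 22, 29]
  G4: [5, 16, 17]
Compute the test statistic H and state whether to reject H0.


Step 1: Combine all N = 15 observations and assign midranks.
sorted (value, group, rank): (5,G4,1), (10,G1,2), (11,G3,3), (14,G2,4), (16,G4,5), (17,G4,6), (18,G2,7.5), (18,G3,7.5), (19,G1,9.5), (19,G2,9.5), (22,G1,11.5), (22,G3,11.5), (23,G1,13), (25,G2,14), (29,G3,15)
Step 2: Sum ranks within each group.
R_1 = 36 (n_1 = 4)
R_2 = 35 (n_2 = 4)
R_3 = 37 (n_3 = 4)
R_4 = 12 (n_4 = 3)
Step 3: H = 12/(N(N+1)) * sum(R_i^2/n_i) - 3(N+1)
     = 12/(15*16) * (36^2/4 + 35^2/4 + 37^2/4 + 12^2/3) - 3*16
     = 0.050000 * 1020.5 - 48
     = 3.025000.
Step 4: Ties present; correction factor C = 1 - 18/(15^3 - 15) = 0.994643. Corrected H = 3.025000 / 0.994643 = 3.041293.
Step 5: Under H0, H ~ chi^2(3); p-value = 0.385302.
Step 6: alpha = 0.1. fail to reject H0.

H = 3.0413, df = 3, p = 0.385302, fail to reject H0.


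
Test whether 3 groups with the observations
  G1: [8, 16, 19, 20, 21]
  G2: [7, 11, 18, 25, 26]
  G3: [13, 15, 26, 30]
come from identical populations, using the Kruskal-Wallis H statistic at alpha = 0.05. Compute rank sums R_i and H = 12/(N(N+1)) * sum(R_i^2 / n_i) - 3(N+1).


Step 1: Combine all N = 14 observations and assign midranks.
sorted (value, group, rank): (7,G2,1), (8,G1,2), (11,G2,3), (13,G3,4), (15,G3,5), (16,G1,6), (18,G2,7), (19,G1,8), (20,G1,9), (21,G1,10), (25,G2,11), (26,G2,12.5), (26,G3,12.5), (30,G3,14)
Step 2: Sum ranks within each group.
R_1 = 35 (n_1 = 5)
R_2 = 34.5 (n_2 = 5)
R_3 = 35.5 (n_3 = 4)
Step 3: H = 12/(N(N+1)) * sum(R_i^2/n_i) - 3(N+1)
     = 12/(14*15) * (35^2/5 + 34.5^2/5 + 35.5^2/4) - 3*15
     = 0.057143 * 798.112 - 45
     = 0.606429.
Step 4: Ties present; correction factor C = 1 - 6/(14^3 - 14) = 0.997802. Corrected H = 0.606429 / 0.997802 = 0.607764.
Step 5: Under H0, H ~ chi^2(2); p-value = 0.737948.
Step 6: alpha = 0.05. fail to reject H0.

H = 0.6078, df = 2, p = 0.737948, fail to reject H0.


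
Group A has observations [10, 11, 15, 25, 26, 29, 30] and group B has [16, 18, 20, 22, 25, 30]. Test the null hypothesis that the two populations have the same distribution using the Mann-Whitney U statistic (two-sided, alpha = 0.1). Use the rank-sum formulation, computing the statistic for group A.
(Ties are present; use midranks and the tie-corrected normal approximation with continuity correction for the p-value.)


Step 1: Combine and sort all 13 observations; assign midranks.
sorted (value, group): (10,X), (11,X), (15,X), (16,Y), (18,Y), (20,Y), (22,Y), (25,X), (25,Y), (26,X), (29,X), (30,X), (30,Y)
ranks: 10->1, 11->2, 15->3, 16->4, 18->5, 20->6, 22->7, 25->8.5, 25->8.5, 26->10, 29->11, 30->12.5, 30->12.5
Step 2: Rank sum for X: R1 = 1 + 2 + 3 + 8.5 + 10 + 11 + 12.5 = 48.
Step 3: U_X = R1 - n1(n1+1)/2 = 48 - 7*8/2 = 48 - 28 = 20.
       U_Y = n1*n2 - U_X = 42 - 20 = 22.
Step 4: Ties are present, so use the tie-corrected normal approximation (with continuity correction) for the p-value.
Step 5: p-value = 0.942900; compare to alpha = 0.1. fail to reject H0.

U_X = 20, p = 0.942900, fail to reject H0 at alpha = 0.1.


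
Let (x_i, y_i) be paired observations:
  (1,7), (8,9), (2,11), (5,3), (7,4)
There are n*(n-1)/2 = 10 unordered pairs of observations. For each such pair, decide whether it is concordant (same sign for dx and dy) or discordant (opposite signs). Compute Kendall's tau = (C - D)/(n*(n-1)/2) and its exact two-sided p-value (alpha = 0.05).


Step 1: Enumerate the 10 unordered pairs (i,j) with i<j and classify each by sign(x_j-x_i) * sign(y_j-y_i).
  (1,2):dx=+7,dy=+2->C; (1,3):dx=+1,dy=+4->C; (1,4):dx=+4,dy=-4->D; (1,5):dx=+6,dy=-3->D
  (2,3):dx=-6,dy=+2->D; (2,4):dx=-3,dy=-6->C; (2,5):dx=-1,dy=-5->C; (3,4):dx=+3,dy=-8->D
  (3,5):dx=+5,dy=-7->D; (4,5):dx=+2,dy=+1->C
Step 2: C = 5, D = 5, total pairs = 10.
Step 3: tau = (C - D)/(n(n-1)/2) = (5 - 5)/10 = 0.000000.
Step 4: Exact two-sided p-value (enumerate n! = 120 permutations of y under H0): p = 1.000000.
Step 5: alpha = 0.05. fail to reject H0.

tau_b = 0.0000 (C=5, D=5), p = 1.000000, fail to reject H0.


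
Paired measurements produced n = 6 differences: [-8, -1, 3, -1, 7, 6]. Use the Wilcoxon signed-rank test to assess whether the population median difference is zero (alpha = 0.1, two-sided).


Step 1: Drop any zero differences (none here) and take |d_i|.
|d| = [8, 1, 3, 1, 7, 6]
Step 2: Midrank |d_i| (ties get averaged ranks).
ranks: |8|->6, |1|->1.5, |3|->3, |1|->1.5, |7|->5, |6|->4
Step 3: Attach original signs; sum ranks with positive sign and with negative sign.
W+ = 3 + 5 + 4 = 12
W- = 6 + 1.5 + 1.5 = 9
(Check: W+ + W- = 21 should equal n(n+1)/2 = 21.)
Step 4: Test statistic W = min(W+, W-) = 9.
Step 5: Ties in |d|, so use the tie-corrected normal approximation.
        E[W] = n(n+1)/4 = 6*7/4 = 10.5.
        Tie groups: |d|=1 (t=2); sum(t^3 - t) = 6.
        Var[W] = n(n+1)(2n+1)/24 - sum(t^3-t)/48 = 546/24 - 6/48 = 22.625.
        z = (W - E[W]) / sqrt(Var[W]) = (9 - 10.5) / 4.7566 = -0.3154.
        Two-sided p = 2*Phi(z) = 0.752494.
Step 6: alpha = 0.1. fail to reject H0.

W+ = 12, W- = 9, W = min = 9, p = 0.752494, fail to reject H0.


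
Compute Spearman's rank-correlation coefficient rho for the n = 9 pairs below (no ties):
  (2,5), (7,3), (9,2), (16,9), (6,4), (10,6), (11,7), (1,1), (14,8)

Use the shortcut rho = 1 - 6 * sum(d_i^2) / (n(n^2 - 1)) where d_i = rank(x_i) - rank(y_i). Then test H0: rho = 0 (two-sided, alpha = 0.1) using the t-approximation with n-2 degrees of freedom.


Step 1: Rank x and y separately (midranks; no ties here).
rank(x): 2->2, 7->4, 9->5, 16->9, 6->3, 10->6, 11->7, 1->1, 14->8
rank(y): 5->5, 3->3, 2->2, 9->9, 4->4, 6->6, 7->7, 1->1, 8->8
Step 2: d_i = R_x(i) - R_y(i); compute d_i^2.
  (2-5)^2=9, (4-3)^2=1, (5-2)^2=9, (9-9)^2=0, (3-4)^2=1, (6-6)^2=0, (7-7)^2=0, (1-1)^2=0, (8-8)^2=0
sum(d^2) = 20.
Step 3: rho = 1 - 6*20 / (9*(9^2 - 1)) = 1 - 120/720 = 0.833333.
Step 4: Under H0, t = rho * sqrt((n-2)/(1-rho^2)) = 3.9886 ~ t(7).
Step 5: Two-sided p-value from the t-distribution with 7 df = 0.005266.
Step 6: alpha = 0.1. reject H0.

rho = 0.8333, p = 0.005266, reject H0 at alpha = 0.1.


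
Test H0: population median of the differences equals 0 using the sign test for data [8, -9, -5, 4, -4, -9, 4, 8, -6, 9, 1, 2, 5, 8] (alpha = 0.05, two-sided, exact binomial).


Step 1: Discard zero differences. Original n = 14; n_eff = number of nonzero differences = 14.
Nonzero differences (with sign): +8, -9, -5, +4, -4, -9, +4, +8, -6, +9, +1, +2, +5, +8
Step 2: Count signs: positive = 9, negative = 5.
Step 3: Under H0: P(positive) = 0.5, so the number of positives S ~ Bin(14, 0.5).
Step 4: Two-sided exact p-value = sum of Bin(14,0.5) probabilities at or below the observed probability = 0.423950.
Step 5: alpha = 0.05. fail to reject H0.

n_eff = 14, pos = 9, neg = 5, p = 0.423950, fail to reject H0.


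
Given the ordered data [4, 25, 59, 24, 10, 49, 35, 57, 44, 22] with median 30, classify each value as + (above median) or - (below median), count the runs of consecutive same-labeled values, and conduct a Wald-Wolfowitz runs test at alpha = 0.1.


Step 1: Compute median = 30; label A = above, B = below.
Labels in order: BBABBAAAAB  (n_A = 5, n_B = 5)
Step 2: Count runs R = 5.
Step 3: Under H0 (random ordering), E[R] = 2*n_A*n_B/(n_A+n_B) + 1 = 2*5*5/10 + 1 = 6.0000.
        Var[R] = 2*n_A*n_B*(2*n_A*n_B - n_A - n_B) / ((n_A+n_B)^2 * (n_A+n_B-1)) = 2000/900 = 2.2222.
        SD[R] = 1.4907.
Step 4: Continuity-corrected z = (R + 0.5 - E[R]) / SD[R] = (5 + 0.5 - 6.0000) / 1.4907 = -0.3354.
Step 5: Two-sided p-value via normal approximation = 2*(1 - Phi(|z|)) = 0.737316.
Step 6: alpha = 0.1. fail to reject H0.

R = 5, z = -0.3354, p = 0.737316, fail to reject H0.


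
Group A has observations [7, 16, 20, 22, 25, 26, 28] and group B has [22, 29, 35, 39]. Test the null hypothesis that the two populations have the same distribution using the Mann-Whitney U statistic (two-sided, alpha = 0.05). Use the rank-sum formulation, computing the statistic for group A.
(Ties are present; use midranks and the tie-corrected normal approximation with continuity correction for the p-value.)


Step 1: Combine and sort all 11 observations; assign midranks.
sorted (value, group): (7,X), (16,X), (20,X), (22,X), (22,Y), (25,X), (26,X), (28,X), (29,Y), (35,Y), (39,Y)
ranks: 7->1, 16->2, 20->3, 22->4.5, 22->4.5, 25->6, 26->7, 28->8, 29->9, 35->10, 39->11
Step 2: Rank sum for X: R1 = 1 + 2 + 3 + 4.5 + 6 + 7 + 8 = 31.5.
Step 3: U_X = R1 - n1(n1+1)/2 = 31.5 - 7*8/2 = 31.5 - 28 = 3.5.
       U_Y = n1*n2 - U_X = 28 - 3.5 = 24.5.
Step 4: Ties are present, so use the tie-corrected normal approximation (with continuity correction) for the p-value.
Step 5: p-value = 0.058207; compare to alpha = 0.05. fail to reject H0.

U_X = 3.5, p = 0.058207, fail to reject H0 at alpha = 0.05.


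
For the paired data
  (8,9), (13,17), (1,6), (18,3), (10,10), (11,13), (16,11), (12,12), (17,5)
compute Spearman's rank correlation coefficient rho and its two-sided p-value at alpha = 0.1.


Step 1: Rank x and y separately (midranks; no ties here).
rank(x): 8->2, 13->6, 1->1, 18->9, 10->3, 11->4, 16->7, 12->5, 17->8
rank(y): 9->4, 17->9, 6->3, 3->1, 10->5, 13->8, 11->6, 12->7, 5->2
Step 2: d_i = R_x(i) - R_y(i); compute d_i^2.
  (2-4)^2=4, (6-9)^2=9, (1-3)^2=4, (9-1)^2=64, (3-5)^2=4, (4-8)^2=16, (7-6)^2=1, (5-7)^2=4, (8-2)^2=36
sum(d^2) = 142.
Step 3: rho = 1 - 6*142 / (9*(9^2 - 1)) = 1 - 852/720 = -0.183333.
Step 4: Under H0, t = rho * sqrt((n-2)/(1-rho^2)) = -0.4934 ~ t(7).
Step 5: Two-sided p-value from the t-distribution with 7 df = 0.636820.
Step 6: alpha = 0.1. fail to reject H0.

rho = -0.1833, p = 0.636820, fail to reject H0 at alpha = 0.1.


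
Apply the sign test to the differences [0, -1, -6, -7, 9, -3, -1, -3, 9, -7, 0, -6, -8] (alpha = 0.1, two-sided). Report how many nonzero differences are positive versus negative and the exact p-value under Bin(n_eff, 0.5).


Step 1: Discard zero differences. Original n = 13; n_eff = number of nonzero differences = 11.
Nonzero differences (with sign): -1, -6, -7, +9, -3, -1, -3, +9, -7, -6, -8
Step 2: Count signs: positive = 2, negative = 9.
Step 3: Under H0: P(positive) = 0.5, so the number of positives S ~ Bin(11, 0.5).
Step 4: Two-sided exact p-value = sum of Bin(11,0.5) probabilities at or below the observed probability = 0.065430.
Step 5: alpha = 0.1. reject H0.

n_eff = 11, pos = 2, neg = 9, p = 0.065430, reject H0.


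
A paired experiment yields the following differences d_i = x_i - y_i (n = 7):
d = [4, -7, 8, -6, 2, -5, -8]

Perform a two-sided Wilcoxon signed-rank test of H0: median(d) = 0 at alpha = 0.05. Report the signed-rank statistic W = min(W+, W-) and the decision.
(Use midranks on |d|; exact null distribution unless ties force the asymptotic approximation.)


Step 1: Drop any zero differences (none here) and take |d_i|.
|d| = [4, 7, 8, 6, 2, 5, 8]
Step 2: Midrank |d_i| (ties get averaged ranks).
ranks: |4|->2, |7|->5, |8|->6.5, |6|->4, |2|->1, |5|->3, |8|->6.5
Step 3: Attach original signs; sum ranks with positive sign and with negative sign.
W+ = 2 + 6.5 + 1 = 9.5
W- = 5 + 4 + 3 + 6.5 = 18.5
(Check: W+ + W- = 28 should equal n(n+1)/2 = 28.)
Step 4: Test statistic W = min(W+, W-) = 9.5.
Step 5: Ties in |d|, so use the tie-corrected normal approximation.
        E[W] = n(n+1)/4 = 7*8/4 = 14.
        Tie groups: |d|=8 (t=2); sum(t^3 - t) = 6.
        Var[W] = n(n+1)(2n+1)/24 - sum(t^3-t)/48 = 840/24 - 6/48 = 34.875.
        z = (W - E[W]) / sqrt(Var[W]) = (9.5 - 14) / 5.9055 = -0.7620.
        Two-sided p = 2*Phi(z) = 0.446060.
Step 6: alpha = 0.05. fail to reject H0.

W+ = 9.5, W- = 18.5, W = min = 9.5, p = 0.446060, fail to reject H0.


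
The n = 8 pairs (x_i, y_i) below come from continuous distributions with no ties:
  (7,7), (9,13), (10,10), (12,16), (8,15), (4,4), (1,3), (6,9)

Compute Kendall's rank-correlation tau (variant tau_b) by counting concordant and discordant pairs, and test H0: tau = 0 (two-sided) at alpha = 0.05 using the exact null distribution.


Step 1: Enumerate the 28 unordered pairs (i,j) with i<j and classify each by sign(x_j-x_i) * sign(y_j-y_i).
  (1,2):dx=+2,dy=+6->C; (1,3):dx=+3,dy=+3->C; (1,4):dx=+5,dy=+9->C; (1,5):dx=+1,dy=+8->C
  (1,6):dx=-3,dy=-3->C; (1,7):dx=-6,dy=-4->C; (1,8):dx=-1,dy=+2->D; (2,3):dx=+1,dy=-3->D
  (2,4):dx=+3,dy=+3->C; (2,5):dx=-1,dy=+2->D; (2,6):dx=-5,dy=-9->C; (2,7):dx=-8,dy=-10->C
  (2,8):dx=-3,dy=-4->C; (3,4):dx=+2,dy=+6->C; (3,5):dx=-2,dy=+5->D; (3,6):dx=-6,dy=-6->C
  (3,7):dx=-9,dy=-7->C; (3,8):dx=-4,dy=-1->C; (4,5):dx=-4,dy=-1->C; (4,6):dx=-8,dy=-12->C
  (4,7):dx=-11,dy=-13->C; (4,8):dx=-6,dy=-7->C; (5,6):dx=-4,dy=-11->C; (5,7):dx=-7,dy=-12->C
  (5,8):dx=-2,dy=-6->C; (6,7):dx=-3,dy=-1->C; (6,8):dx=+2,dy=+5->C; (7,8):dx=+5,dy=+6->C
Step 2: C = 24, D = 4, total pairs = 28.
Step 3: tau = (C - D)/(n(n-1)/2) = (24 - 4)/28 = 0.714286.
Step 4: Exact two-sided p-value (enumerate n! = 40320 permutations of y under H0): p = 0.014137.
Step 5: alpha = 0.05. reject H0.

tau_b = 0.7143 (C=24, D=4), p = 0.014137, reject H0.


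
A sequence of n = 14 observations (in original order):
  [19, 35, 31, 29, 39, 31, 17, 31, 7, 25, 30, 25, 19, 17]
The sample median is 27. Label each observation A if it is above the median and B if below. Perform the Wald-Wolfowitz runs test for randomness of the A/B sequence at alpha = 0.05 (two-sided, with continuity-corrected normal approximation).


Step 1: Compute median = 27; label A = above, B = below.
Labels in order: BAAAAABABBABBB  (n_A = 7, n_B = 7)
Step 2: Count runs R = 7.
Step 3: Under H0 (random ordering), E[R] = 2*n_A*n_B/(n_A+n_B) + 1 = 2*7*7/14 + 1 = 8.0000.
        Var[R] = 2*n_A*n_B*(2*n_A*n_B - n_A - n_B) / ((n_A+n_B)^2 * (n_A+n_B-1)) = 8232/2548 = 3.2308.
        SD[R] = 1.7974.
Step 4: Continuity-corrected z = (R + 0.5 - E[R]) / SD[R] = (7 + 0.5 - 8.0000) / 1.7974 = -0.2782.
Step 5: Two-sided p-value via normal approximation = 2*(1 - Phi(|z|)) = 0.780879.
Step 6: alpha = 0.05. fail to reject H0.

R = 7, z = -0.2782, p = 0.780879, fail to reject H0.


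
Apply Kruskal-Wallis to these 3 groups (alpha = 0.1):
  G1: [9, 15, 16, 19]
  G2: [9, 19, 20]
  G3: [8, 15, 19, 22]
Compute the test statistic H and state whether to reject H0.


Step 1: Combine all N = 11 observations and assign midranks.
sorted (value, group, rank): (8,G3,1), (9,G1,2.5), (9,G2,2.5), (15,G1,4.5), (15,G3,4.5), (16,G1,6), (19,G1,8), (19,G2,8), (19,G3,8), (20,G2,10), (22,G3,11)
Step 2: Sum ranks within each group.
R_1 = 21 (n_1 = 4)
R_2 = 20.5 (n_2 = 3)
R_3 = 24.5 (n_3 = 4)
Step 3: H = 12/(N(N+1)) * sum(R_i^2/n_i) - 3(N+1)
     = 12/(11*12) * (21^2/4 + 20.5^2/3 + 24.5^2/4) - 3*12
     = 0.090909 * 400.396 - 36
     = 0.399621.
Step 4: Ties present; correction factor C = 1 - 36/(11^3 - 11) = 0.972727. Corrected H = 0.399621 / 0.972727 = 0.410826.
Step 5: Under H0, H ~ chi^2(2); p-value = 0.814311.
Step 6: alpha = 0.1. fail to reject H0.

H = 0.4108, df = 2, p = 0.814311, fail to reject H0.


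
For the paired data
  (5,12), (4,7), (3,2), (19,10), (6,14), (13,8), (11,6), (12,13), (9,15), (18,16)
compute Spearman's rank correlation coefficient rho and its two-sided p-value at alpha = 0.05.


Step 1: Rank x and y separately (midranks; no ties here).
rank(x): 5->3, 4->2, 3->1, 19->10, 6->4, 13->8, 11->6, 12->7, 9->5, 18->9
rank(y): 12->6, 7->3, 2->1, 10->5, 14->8, 8->4, 6->2, 13->7, 15->9, 16->10
Step 2: d_i = R_x(i) - R_y(i); compute d_i^2.
  (3-6)^2=9, (2-3)^2=1, (1-1)^2=0, (10-5)^2=25, (4-8)^2=16, (8-4)^2=16, (6-2)^2=16, (7-7)^2=0, (5-9)^2=16, (9-10)^2=1
sum(d^2) = 100.
Step 3: rho = 1 - 6*100 / (10*(10^2 - 1)) = 1 - 600/990 = 0.393939.
Step 4: Under H0, t = rho * sqrt((n-2)/(1-rho^2)) = 1.2123 ~ t(8).
Step 5: Two-sided p-value from the t-distribution with 8 df = 0.259998.
Step 6: alpha = 0.05. fail to reject H0.

rho = 0.3939, p = 0.259998, fail to reject H0 at alpha = 0.05.


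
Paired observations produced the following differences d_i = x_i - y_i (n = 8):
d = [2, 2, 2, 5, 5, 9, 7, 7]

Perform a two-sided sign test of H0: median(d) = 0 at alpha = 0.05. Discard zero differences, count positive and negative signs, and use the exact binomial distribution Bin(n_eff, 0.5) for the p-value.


Step 1: Discard zero differences. Original n = 8; n_eff = number of nonzero differences = 8.
Nonzero differences (with sign): +2, +2, +2, +5, +5, +9, +7, +7
Step 2: Count signs: positive = 8, negative = 0.
Step 3: Under H0: P(positive) = 0.5, so the number of positives S ~ Bin(8, 0.5).
Step 4: Two-sided exact p-value = sum of Bin(8,0.5) probabilities at or below the observed probability = 0.007812.
Step 5: alpha = 0.05. reject H0.

n_eff = 8, pos = 8, neg = 0, p = 0.007812, reject H0.


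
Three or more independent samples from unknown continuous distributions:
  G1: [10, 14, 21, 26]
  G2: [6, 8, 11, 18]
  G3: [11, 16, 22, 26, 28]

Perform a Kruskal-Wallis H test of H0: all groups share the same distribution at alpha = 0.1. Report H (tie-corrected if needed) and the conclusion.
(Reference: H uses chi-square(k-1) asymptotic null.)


Step 1: Combine all N = 13 observations and assign midranks.
sorted (value, group, rank): (6,G2,1), (8,G2,2), (10,G1,3), (11,G2,4.5), (11,G3,4.5), (14,G1,6), (16,G3,7), (18,G2,8), (21,G1,9), (22,G3,10), (26,G1,11.5), (26,G3,11.5), (28,G3,13)
Step 2: Sum ranks within each group.
R_1 = 29.5 (n_1 = 4)
R_2 = 15.5 (n_2 = 4)
R_3 = 46 (n_3 = 5)
Step 3: H = 12/(N(N+1)) * sum(R_i^2/n_i) - 3(N+1)
     = 12/(13*14) * (29.5^2/4 + 15.5^2/4 + 46^2/5) - 3*14
     = 0.065934 * 700.825 - 42
     = 4.208242.
Step 4: Ties present; correction factor C = 1 - 12/(13^3 - 13) = 0.994505. Corrected H = 4.208242 / 0.994505 = 4.231492.
Step 5: Under H0, H ~ chi^2(2); p-value = 0.120543.
Step 6: alpha = 0.1. fail to reject H0.

H = 4.2315, df = 2, p = 0.120543, fail to reject H0.


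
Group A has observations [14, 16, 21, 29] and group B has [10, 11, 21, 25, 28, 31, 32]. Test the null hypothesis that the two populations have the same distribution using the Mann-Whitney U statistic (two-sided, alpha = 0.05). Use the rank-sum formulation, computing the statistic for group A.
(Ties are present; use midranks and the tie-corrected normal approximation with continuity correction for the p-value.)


Step 1: Combine and sort all 11 observations; assign midranks.
sorted (value, group): (10,Y), (11,Y), (14,X), (16,X), (21,X), (21,Y), (25,Y), (28,Y), (29,X), (31,Y), (32,Y)
ranks: 10->1, 11->2, 14->3, 16->4, 21->5.5, 21->5.5, 25->7, 28->8, 29->9, 31->10, 32->11
Step 2: Rank sum for X: R1 = 3 + 4 + 5.5 + 9 = 21.5.
Step 3: U_X = R1 - n1(n1+1)/2 = 21.5 - 4*5/2 = 21.5 - 10 = 11.5.
       U_Y = n1*n2 - U_X = 28 - 11.5 = 16.5.
Step 4: Ties are present, so use the tie-corrected normal approximation (with continuity correction) for the p-value.
Step 5: p-value = 0.704817; compare to alpha = 0.05. fail to reject H0.

U_X = 11.5, p = 0.704817, fail to reject H0 at alpha = 0.05.


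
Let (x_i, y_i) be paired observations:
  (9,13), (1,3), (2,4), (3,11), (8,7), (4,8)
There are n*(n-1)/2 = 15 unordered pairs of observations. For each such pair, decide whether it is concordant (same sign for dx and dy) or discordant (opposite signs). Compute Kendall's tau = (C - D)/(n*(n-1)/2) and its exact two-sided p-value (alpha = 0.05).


Step 1: Enumerate the 15 unordered pairs (i,j) with i<j and classify each by sign(x_j-x_i) * sign(y_j-y_i).
  (1,2):dx=-8,dy=-10->C; (1,3):dx=-7,dy=-9->C; (1,4):dx=-6,dy=-2->C; (1,5):dx=-1,dy=-6->C
  (1,6):dx=-5,dy=-5->C; (2,3):dx=+1,dy=+1->C; (2,4):dx=+2,dy=+8->C; (2,5):dx=+7,dy=+4->C
  (2,6):dx=+3,dy=+5->C; (3,4):dx=+1,dy=+7->C; (3,5):dx=+6,dy=+3->C; (3,6):dx=+2,dy=+4->C
  (4,5):dx=+5,dy=-4->D; (4,6):dx=+1,dy=-3->D; (5,6):dx=-4,dy=+1->D
Step 2: C = 12, D = 3, total pairs = 15.
Step 3: tau = (C - D)/(n(n-1)/2) = (12 - 3)/15 = 0.600000.
Step 4: Exact two-sided p-value (enumerate n! = 720 permutations of y under H0): p = 0.136111.
Step 5: alpha = 0.05. fail to reject H0.

tau_b = 0.6000 (C=12, D=3), p = 0.136111, fail to reject H0.
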